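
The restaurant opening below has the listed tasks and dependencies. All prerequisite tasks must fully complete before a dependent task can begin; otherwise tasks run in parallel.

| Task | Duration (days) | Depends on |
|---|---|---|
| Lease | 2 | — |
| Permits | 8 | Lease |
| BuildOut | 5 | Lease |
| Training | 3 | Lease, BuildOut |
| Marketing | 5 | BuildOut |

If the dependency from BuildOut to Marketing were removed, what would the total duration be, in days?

10

Before: longest chain Lease→BuildOut→Marketing = 2+5+5 = 12, finish 12.
Without BuildOut→Marketing, Marketing's earliest start moves from 7 to 0.
New critical path: Lease→Permits = 2+8 = 10 ⇒ 10 days.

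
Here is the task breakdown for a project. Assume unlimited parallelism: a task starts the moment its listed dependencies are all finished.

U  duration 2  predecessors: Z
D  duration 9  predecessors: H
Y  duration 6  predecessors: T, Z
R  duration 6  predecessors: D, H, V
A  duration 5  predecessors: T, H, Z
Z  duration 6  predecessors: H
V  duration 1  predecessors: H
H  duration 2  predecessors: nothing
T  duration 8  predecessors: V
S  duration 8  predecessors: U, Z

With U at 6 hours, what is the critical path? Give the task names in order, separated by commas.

Critical path before the change: H→Z→U→S = 2+6+2+8 = 18 giving 18 hours.
U lies on that path, so at 6 hours the path becomes 22 hours.
No other chain overtakes it, so the finish is 22 hours.

H, Z, U, S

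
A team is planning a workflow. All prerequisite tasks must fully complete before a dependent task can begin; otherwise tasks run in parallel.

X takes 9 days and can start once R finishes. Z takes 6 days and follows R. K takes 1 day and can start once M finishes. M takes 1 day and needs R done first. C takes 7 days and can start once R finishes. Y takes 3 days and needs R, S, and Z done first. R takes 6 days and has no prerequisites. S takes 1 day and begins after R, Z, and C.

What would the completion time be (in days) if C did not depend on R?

16

Original critical path: R→C→S→Y = 6+7+1+3 = 17 ⇒ 17 days.
Without R→C, C's earliest start moves from 6 to 0.
The longest chain is now R→Z→S→Y = 6+6+1+3 = 16, so the workflow takes 16 days.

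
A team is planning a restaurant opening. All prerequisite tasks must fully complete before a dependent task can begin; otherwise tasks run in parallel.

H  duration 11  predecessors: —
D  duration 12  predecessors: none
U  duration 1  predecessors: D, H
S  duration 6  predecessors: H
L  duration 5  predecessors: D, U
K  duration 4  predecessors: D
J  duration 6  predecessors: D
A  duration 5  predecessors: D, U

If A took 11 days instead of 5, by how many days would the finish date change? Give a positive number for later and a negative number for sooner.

Actual critical path: D→U→A = 12+1+5 = 18 ⇒ 18 days.
A is on the critical path; changing it to 11 makes that path 24 days.
No other chain overtakes it, so the finish is 24 days.
Change in finish: 24 − 18 = +6 days.

6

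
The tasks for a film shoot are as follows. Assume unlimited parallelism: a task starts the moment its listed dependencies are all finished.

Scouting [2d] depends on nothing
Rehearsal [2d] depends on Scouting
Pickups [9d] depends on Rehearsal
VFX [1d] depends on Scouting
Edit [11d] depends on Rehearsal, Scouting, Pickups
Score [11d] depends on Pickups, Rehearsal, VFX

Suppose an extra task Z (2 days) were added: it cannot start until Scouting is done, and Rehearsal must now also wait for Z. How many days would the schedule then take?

Originally the schedule takes 24 days.
With Z inserted, Rehearsal now waits for max(Scouting, Z).
New critical path: Scouting→Z→Rehearsal→Pickups→Edit = 2+2+2+9+11 = 26 ⇒ 26 days.

26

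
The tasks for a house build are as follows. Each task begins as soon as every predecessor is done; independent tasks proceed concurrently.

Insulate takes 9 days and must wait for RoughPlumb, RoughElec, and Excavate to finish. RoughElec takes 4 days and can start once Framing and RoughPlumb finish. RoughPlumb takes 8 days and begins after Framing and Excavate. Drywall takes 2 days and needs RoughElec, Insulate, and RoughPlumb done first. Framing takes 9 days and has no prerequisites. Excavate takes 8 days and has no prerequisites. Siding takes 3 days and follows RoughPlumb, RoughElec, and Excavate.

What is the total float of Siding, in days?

8

Critical path: Framing→RoughPlumb→RoughElec→Insulate→Drywall = 9+8+4+9+2 = 32, so the finish is 32 days.
The longest chain containing Siding totals 24 days.
Float = 32 − 24 = 8.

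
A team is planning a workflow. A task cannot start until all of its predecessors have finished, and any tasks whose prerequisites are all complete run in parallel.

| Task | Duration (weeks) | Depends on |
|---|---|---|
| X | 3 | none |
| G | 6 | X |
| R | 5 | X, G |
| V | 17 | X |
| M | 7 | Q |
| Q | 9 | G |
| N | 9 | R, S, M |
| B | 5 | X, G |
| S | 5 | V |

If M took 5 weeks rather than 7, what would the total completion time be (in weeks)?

34

Actual critical path: X→G→Q→M→N = 3+6+9+7+9 = 34 ⇒ 34 weeks.
M is on the critical path; changing it to 5 makes that path 32 weeks.
The binding chain switches to X→V→S→N = 3+17+5+9 = 34; finish 34 weeks.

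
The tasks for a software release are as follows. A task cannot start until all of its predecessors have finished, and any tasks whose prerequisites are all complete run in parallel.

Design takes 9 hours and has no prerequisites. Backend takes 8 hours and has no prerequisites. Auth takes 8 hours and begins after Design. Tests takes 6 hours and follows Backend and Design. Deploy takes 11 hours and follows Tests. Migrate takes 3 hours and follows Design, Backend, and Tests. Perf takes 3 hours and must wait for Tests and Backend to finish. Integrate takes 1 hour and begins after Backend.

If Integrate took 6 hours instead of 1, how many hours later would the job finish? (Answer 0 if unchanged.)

0

As given, the longest chain is Design→Tests→Deploy = 9+6+11 = 26, so the finish is 26 hours.
Integrate is off the critical path — its longest chain is 9 hours, giving 17 of slack.
No other chain overtakes it, so the finish is 26 hours.
Change in finish: 26 − 26 = +0 hours.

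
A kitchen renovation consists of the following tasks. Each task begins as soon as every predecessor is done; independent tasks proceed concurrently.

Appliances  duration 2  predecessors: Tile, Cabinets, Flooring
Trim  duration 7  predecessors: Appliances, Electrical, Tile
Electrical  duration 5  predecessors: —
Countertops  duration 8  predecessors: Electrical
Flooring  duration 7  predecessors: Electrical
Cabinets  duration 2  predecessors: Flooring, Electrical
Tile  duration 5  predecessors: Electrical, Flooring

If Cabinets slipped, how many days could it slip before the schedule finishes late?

3

Electrical→Flooring→Tile→Appliances→Trim = 5+7+5+2+7 = 26 sets the makespan at 26 days.
Cabinets finishes as early as 14 and must finish by 17.
Float = 26 − 23 = 3.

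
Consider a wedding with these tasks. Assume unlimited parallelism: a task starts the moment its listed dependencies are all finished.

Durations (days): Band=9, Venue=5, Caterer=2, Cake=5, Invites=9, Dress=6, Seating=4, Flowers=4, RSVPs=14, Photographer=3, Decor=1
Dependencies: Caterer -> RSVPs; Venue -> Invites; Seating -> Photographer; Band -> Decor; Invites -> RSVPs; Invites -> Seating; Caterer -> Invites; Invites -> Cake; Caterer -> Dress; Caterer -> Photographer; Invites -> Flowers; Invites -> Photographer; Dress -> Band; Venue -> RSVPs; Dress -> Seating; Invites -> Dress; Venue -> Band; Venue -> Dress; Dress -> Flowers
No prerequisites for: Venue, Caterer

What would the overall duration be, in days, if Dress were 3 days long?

28

As given, the longest chain is Venue→Invites→Dress→Band→Decor = 5+9+6+9+1 = 30, so the finish is 30 days.
Since Dress is critical, the -3 change carries straight to that chain (now 27 days).
New critical path: Venue→Invites→RSVPs = 5+9+14 = 28 ⇒ 28 days.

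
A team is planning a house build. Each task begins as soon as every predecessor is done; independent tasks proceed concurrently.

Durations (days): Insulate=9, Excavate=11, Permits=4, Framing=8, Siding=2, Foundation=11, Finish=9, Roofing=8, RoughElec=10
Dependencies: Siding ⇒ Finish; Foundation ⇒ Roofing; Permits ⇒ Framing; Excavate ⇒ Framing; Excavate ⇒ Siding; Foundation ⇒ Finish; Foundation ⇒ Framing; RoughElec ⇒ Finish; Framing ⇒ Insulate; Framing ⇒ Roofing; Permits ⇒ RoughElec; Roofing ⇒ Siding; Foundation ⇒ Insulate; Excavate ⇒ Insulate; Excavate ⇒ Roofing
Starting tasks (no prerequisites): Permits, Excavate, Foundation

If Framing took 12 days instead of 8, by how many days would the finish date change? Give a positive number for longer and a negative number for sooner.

4

Critical path before the change: Excavate→Framing→Roofing→Siding→Finish = 11+8+8+2+9 = 38 giving 38 days.
Framing is on the critical path; changing it to 12 makes that path 42 days.
No other chain overtakes it, so the finish is 42 days.
Change in finish: 42 − 38 = +4 days.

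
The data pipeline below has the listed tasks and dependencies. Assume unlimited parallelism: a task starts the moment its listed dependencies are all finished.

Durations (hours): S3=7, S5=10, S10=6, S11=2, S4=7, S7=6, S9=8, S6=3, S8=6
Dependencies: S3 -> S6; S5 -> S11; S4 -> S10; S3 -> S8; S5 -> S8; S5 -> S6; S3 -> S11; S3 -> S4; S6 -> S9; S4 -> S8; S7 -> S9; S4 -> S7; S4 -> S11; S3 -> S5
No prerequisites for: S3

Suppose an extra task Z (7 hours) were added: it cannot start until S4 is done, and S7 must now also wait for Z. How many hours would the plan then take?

Originally the plan takes 28 hours.
With Z inserted, S7 now waits for max(S4, Z).
New critical path: S3→S4→Z→S7→S9 = 7+7+7+6+8 = 35 ⇒ 35 hours.

35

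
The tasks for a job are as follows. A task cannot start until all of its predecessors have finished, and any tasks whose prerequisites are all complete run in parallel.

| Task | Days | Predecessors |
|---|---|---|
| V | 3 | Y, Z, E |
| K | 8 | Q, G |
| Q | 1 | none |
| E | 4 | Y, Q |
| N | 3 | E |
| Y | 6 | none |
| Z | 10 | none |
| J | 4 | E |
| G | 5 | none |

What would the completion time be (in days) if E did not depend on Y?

13

Before: longest chain Y→E→J = 6+4+4 = 14, finish 14.
Without Y→E, E's earliest start moves from 6 to 1.
After: Z→V = 10+3 = 13 → 13 days.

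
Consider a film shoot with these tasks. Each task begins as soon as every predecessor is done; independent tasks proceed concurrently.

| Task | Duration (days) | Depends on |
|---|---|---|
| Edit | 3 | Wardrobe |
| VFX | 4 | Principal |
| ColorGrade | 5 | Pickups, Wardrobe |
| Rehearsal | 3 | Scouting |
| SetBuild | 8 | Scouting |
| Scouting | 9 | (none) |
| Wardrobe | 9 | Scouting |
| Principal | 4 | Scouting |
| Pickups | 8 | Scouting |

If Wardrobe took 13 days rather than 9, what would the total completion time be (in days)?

Baseline: Scouting→Wardrobe→ColorGrade = 9+9+5 = 23 → 23 days.
Since Wardrobe is critical, the +4 change carries straight to that chain (now 27 days).
That remains the longest chain; total 27 days.

27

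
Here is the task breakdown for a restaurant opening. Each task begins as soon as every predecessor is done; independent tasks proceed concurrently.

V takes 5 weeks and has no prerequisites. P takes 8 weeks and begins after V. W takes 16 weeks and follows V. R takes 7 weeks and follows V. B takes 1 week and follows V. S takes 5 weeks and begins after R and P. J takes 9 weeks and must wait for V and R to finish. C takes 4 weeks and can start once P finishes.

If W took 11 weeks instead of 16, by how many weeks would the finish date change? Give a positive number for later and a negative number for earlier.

Baseline: V→W = 5+16 = 21 → 21 weeks.
W is on the critical path; changing it to 11 makes that path 16 weeks.
Now V→R→J = 5+7+9 = 21 is longest, so the finish becomes 21 weeks.
Change in finish: 21 − 21 = +0 weeks.

0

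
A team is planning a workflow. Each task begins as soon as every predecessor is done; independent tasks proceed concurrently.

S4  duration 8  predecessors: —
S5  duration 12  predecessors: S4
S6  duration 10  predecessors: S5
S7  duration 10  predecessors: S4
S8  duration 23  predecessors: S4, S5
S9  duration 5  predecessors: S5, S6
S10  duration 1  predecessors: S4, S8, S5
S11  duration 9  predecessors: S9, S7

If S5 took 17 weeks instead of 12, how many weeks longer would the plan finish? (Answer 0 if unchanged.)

Baseline: S4→S5→S6→S9→S11 = 8+12+10+5+9 = 44 → 44 weeks.
S5 is on the critical path; changing it to 17 makes that path 49 weeks.
That remains the longest chain; total 49 weeks.
Change in finish: 49 − 44 = +5 weeks.

5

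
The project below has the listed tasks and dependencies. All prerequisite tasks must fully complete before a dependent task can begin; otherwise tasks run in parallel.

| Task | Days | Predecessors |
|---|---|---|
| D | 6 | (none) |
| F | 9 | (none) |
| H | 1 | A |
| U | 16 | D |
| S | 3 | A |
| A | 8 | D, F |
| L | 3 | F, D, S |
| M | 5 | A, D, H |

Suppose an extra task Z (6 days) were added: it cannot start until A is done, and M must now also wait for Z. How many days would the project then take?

Originally the project takes 23 days.
With Z inserted, M now waits for max(A, D, H, Z).
New critical path: F→A→Z→M = 9+8+6+5 = 28 ⇒ 28 days.

28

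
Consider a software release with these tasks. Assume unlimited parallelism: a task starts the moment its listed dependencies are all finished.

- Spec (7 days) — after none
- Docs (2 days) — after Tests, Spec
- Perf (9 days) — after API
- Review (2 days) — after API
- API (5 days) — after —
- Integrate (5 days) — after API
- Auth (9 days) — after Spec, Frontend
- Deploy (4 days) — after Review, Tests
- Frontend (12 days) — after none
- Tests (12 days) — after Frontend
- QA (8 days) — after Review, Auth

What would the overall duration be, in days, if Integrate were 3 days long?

Critical path before the change: Frontend→Auth→QA = 12+9+8 = 29 giving 29 days.
Integrate has 19 days of float (longest path through it is 10).
No other chain overtakes it, so the finish is 29 days.

29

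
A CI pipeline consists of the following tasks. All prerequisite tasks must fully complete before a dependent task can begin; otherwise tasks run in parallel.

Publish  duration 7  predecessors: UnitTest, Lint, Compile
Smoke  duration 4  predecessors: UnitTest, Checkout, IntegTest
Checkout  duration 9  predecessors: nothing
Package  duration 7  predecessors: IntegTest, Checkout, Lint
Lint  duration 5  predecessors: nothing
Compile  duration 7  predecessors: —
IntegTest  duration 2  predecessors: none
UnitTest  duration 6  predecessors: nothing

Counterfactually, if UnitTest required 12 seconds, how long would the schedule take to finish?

The binding path is Checkout→Package = 9+7 = 16; finish at 16 seconds.
UnitTest has 3 seconds of float (longest path through it is 13).
The binding chain switches to UnitTest→Publish = 12+7 = 19; finish 19 seconds.

19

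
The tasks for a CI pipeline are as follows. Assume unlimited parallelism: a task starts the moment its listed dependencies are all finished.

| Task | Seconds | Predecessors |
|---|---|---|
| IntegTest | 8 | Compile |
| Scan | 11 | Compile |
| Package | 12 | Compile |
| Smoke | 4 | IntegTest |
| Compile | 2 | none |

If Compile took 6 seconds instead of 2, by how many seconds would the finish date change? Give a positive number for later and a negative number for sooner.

4

Critical path before the change: Compile→IntegTest→Smoke = 2+8+4 = 14 giving 14 seconds.
Since Compile is critical, the +4 change carries straight to that chain (now 18 seconds).
That remains the longest chain; total 18 seconds.
Change in finish: 18 − 14 = +4 seconds.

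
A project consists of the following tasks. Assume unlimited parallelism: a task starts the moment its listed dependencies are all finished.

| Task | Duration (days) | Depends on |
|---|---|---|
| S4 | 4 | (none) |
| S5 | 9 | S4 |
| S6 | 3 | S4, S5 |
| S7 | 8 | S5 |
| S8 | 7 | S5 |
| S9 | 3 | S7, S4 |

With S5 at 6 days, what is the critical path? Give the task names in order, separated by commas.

S4, S5, S7, S9

As given, the longest chain is S4→S5→S7→S9 = 4+9+8+3 = 24, so the finish is 24 days.
S5 is on the critical path; changing it to 6 makes that path 21 days.
The critical path is still S4→S5→S7→S9; finish is now 21 days.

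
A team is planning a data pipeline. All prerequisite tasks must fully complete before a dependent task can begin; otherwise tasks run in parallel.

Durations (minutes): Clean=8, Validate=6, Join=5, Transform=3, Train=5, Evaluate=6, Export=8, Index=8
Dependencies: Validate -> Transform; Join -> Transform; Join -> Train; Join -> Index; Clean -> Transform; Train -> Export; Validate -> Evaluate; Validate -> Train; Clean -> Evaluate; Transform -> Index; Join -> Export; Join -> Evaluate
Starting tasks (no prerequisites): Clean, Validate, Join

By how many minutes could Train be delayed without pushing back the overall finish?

Critical path: Clean→Transform→Index = 8+3+8 = 19, so the finish is 19 minutes.
Longest path through Train: 19 minutes (earliest finish 11, latest finish 11).
Float = 19 − 19 = 0.

0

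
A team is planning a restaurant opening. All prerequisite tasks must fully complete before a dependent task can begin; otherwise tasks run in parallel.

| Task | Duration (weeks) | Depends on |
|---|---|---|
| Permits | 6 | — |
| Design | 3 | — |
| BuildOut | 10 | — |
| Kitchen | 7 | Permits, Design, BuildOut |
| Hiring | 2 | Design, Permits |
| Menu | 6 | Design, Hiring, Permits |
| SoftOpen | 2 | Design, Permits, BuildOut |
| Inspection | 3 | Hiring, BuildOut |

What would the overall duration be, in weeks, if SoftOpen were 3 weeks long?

17

Baseline: BuildOut→Kitchen = 10+7 = 17 → 17 weeks.
SoftOpen has 5 weeks of float (longest path through it is 12).
The critical path is still BuildOut→Kitchen; finish is now 17 weeks.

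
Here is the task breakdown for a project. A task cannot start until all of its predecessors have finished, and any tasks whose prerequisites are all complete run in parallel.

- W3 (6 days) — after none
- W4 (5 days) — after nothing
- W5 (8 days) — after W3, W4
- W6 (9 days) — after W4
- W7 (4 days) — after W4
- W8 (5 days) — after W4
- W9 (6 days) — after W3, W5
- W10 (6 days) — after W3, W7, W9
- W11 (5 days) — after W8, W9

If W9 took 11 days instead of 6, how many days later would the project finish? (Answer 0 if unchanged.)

5

Critical path before the change: W3→W5→W9→W10 = 6+8+6+6 = 26 giving 26 days.
W9 is on the critical path; changing it to 11 makes that path 31 days.
The critical path is still W3→W5→W9→W10; finish is now 31 days.
Change in finish: 31 − 26 = +5 days.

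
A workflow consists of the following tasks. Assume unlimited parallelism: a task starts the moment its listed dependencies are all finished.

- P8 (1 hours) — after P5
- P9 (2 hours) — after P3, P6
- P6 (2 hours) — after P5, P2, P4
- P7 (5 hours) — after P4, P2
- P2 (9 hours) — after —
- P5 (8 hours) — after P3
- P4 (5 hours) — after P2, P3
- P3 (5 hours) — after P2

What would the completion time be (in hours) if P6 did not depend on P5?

Before: longest chain P2→P3→P5→P6→P9 = 9+5+8+2+2 = 26, finish 26.
Without P5→P6, P6's earliest start moves from 22 to 19.
After: P2→P3→P4→P7 = 9+5+5+5 = 24 → 24 hours.

24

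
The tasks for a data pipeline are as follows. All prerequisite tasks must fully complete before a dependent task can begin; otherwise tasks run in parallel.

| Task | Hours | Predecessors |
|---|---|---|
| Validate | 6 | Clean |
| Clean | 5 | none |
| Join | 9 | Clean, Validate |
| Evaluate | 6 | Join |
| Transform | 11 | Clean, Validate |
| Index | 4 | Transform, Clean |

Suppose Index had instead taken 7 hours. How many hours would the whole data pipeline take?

29

Baseline: Clean→Validate→Transform→Index = 5+6+11+4 = 26 → 26 hours.
Index is on the critical path; changing it to 7 makes that path 29 hours.
No other chain overtakes it, so the finish is 29 hours.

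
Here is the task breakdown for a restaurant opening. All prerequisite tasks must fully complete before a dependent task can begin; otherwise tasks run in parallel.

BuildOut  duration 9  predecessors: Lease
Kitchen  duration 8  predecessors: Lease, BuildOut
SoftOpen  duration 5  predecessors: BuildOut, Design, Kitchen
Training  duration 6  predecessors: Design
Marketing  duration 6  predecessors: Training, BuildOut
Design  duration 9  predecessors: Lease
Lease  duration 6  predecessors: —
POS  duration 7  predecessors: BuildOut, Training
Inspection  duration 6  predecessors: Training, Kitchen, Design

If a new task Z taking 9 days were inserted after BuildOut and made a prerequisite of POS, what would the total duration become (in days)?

Originally the restaurant opening takes 29 days.
With Z inserted, POS now waits for max(BuildOut, Training, Z).
New critical path: Lease→BuildOut→Z→POS = 6+9+9+7 = 31 ⇒ 31 days.

31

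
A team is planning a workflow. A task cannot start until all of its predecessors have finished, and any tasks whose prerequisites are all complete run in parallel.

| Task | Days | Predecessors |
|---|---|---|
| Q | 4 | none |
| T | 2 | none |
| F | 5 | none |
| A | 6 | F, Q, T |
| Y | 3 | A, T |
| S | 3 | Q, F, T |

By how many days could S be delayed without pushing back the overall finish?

F→A→Y = 5+6+3 = 14 sets the makespan at 14 days.
Longest path through S: 8 days (earliest finish 8, latest finish 14).
So S can slip 14 − 8 = 6 days.

6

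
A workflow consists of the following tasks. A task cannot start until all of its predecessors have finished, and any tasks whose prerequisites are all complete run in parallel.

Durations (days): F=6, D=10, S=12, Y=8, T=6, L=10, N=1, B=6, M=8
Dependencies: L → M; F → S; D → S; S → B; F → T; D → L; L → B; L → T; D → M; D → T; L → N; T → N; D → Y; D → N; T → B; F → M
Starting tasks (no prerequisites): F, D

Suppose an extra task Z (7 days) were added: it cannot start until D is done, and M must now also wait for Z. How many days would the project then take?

32

Originally the project takes 32 days.
With Z inserted, M now waits for max(L, F, D, Z).
New critical path: D→L→T→B = 10+10+6+6 = 32 ⇒ 32 days.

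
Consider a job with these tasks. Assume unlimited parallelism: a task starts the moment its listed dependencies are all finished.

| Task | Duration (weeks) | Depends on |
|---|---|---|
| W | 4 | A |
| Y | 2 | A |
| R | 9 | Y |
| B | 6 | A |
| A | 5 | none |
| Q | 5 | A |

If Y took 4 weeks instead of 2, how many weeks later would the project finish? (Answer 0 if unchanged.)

2

The binding path is A→Y→R = 5+2+9 = 16; finish at 16 weeks.
Y lies on that path, so at 4 weeks the path becomes 18 weeks.
That remains the longest chain; total 18 weeks.
Change in finish: 18 − 16 = +2 weeks.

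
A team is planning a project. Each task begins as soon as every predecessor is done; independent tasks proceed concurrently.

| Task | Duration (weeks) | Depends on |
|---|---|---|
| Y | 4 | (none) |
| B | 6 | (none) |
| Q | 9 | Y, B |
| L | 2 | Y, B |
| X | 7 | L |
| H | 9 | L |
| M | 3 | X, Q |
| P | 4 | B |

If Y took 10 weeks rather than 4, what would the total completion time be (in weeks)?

22

As given, the longest chain is B→Q→M = 6+9+3 = 18, so the finish is 18 weeks.
The longest path through Y is only 16 weeks, so Y has float 2.
The binding chain switches to Y→Q→M = 10+9+3 = 22; finish 22 weeks.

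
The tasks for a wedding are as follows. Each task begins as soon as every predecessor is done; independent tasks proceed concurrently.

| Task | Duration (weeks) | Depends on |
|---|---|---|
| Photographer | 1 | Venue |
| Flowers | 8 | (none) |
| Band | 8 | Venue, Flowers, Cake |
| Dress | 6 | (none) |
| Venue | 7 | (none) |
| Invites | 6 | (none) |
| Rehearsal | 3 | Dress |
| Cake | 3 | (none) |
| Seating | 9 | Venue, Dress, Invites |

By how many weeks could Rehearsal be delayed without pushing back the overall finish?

7

Critical path: Venue→Seating = 7+9 = 16, so the finish is 16 weeks.
Rehearsal finishes as early as 9 and must finish by 16.
So Rehearsal can slip 16 − 9 = 7 weeks.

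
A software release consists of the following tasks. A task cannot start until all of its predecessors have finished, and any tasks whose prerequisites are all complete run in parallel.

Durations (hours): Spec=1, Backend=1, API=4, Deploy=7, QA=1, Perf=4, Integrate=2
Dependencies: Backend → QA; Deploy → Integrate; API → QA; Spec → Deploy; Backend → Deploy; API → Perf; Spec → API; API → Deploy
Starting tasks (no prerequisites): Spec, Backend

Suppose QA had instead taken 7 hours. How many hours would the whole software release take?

As given, the longest chain is Spec→API→Deploy→Integrate = 1+4+7+2 = 14, so the finish is 14 hours.
QA has 8 hours of float (longest path through it is 6).
No other chain overtakes it, so the finish is 14 hours.

14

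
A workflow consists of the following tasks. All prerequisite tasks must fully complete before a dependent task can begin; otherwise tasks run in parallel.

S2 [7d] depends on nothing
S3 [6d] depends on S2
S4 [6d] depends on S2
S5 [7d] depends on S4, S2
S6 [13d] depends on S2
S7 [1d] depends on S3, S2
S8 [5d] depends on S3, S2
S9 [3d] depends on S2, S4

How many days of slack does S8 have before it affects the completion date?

2

Critical path: S2→S4→S5 = 7+6+7 = 20, so the finish is 20 days.
S8 finishes as early as 18 and must finish by 20.
Slack of S8 = 15 − 13 = 2 days.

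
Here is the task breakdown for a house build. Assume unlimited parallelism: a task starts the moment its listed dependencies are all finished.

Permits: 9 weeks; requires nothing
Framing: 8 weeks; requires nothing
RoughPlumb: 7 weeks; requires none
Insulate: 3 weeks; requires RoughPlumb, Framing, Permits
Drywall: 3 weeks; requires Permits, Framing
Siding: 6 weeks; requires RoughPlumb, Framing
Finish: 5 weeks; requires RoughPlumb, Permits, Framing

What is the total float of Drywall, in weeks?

2

Permits→Finish = 9+5 = 14 sets the makespan at 14 weeks.
The longest chain containing Drywall totals 12 weeks.
Float = 14 − 12 = 2.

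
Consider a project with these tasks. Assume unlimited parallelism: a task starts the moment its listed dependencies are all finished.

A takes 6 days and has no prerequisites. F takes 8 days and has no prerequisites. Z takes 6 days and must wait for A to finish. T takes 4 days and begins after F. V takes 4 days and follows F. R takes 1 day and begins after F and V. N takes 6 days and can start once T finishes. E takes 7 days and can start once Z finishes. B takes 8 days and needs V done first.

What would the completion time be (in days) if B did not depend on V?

19

Original critical path: F→V→B = 8+4+8 = 20 ⇒ 20 days.
Without V→B, B's earliest start moves from 12 to 0.
After: A→Z→E = 6+6+7 = 19 → 19 days.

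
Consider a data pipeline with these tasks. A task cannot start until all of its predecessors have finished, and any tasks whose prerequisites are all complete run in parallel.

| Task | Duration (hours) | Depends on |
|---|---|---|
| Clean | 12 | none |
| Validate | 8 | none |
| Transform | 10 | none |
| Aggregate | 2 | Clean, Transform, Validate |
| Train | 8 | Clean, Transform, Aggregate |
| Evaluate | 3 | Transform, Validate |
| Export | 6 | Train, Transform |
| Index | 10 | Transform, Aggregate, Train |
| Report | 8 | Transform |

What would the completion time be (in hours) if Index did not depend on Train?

Original critical path: Clean→Aggregate→Train→Index = 12+2+8+10 = 32 ⇒ 32 hours.
Without Train→Index, Index's earliest start moves from 22 to 14.
The longest chain is now Clean→Aggregate→Train→Export = 12+2+8+6 = 28, so the project takes 28 hours.

28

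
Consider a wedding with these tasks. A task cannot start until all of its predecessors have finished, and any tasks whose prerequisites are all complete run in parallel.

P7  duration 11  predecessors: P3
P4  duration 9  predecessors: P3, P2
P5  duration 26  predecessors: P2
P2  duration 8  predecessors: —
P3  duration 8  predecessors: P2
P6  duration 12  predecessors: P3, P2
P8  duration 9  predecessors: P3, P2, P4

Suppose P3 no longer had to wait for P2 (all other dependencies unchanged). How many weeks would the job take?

34

Before: longest chain P2→P3→P4→P8 = 8+8+9+9 = 34, finish 34.
Without P2→P3, P3's earliest start moves from 8 to 0.
The longest chain is now P2→P5 = 8+26 = 34, so the job takes 34 weeks.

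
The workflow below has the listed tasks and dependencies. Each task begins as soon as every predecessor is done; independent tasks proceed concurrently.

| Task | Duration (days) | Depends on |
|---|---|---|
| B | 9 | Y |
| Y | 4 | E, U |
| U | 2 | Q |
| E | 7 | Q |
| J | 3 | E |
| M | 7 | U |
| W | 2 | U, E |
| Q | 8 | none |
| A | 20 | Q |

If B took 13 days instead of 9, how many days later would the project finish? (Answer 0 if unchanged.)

4

The binding path is Q→E→Y→B = 8+7+4+9 = 28; finish at 28 days.
B is on the critical path; changing it to 13 makes that path 32 days.
The critical path is still Q→E→Y→B; finish is now 32 days.
Change in finish: 32 − 28 = +4 days.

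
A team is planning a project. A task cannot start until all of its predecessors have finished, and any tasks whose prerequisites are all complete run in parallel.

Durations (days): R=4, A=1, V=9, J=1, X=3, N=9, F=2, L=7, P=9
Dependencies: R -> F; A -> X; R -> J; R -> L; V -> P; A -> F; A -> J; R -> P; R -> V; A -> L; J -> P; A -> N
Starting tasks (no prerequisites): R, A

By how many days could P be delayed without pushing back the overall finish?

0

Critical path: R→V→P = 4+9+9 = 22, so the finish is 22 days.
Longest path through P: 22 days (earliest finish 22, latest finish 22).
So P can slip 22 − 22 = 0 days.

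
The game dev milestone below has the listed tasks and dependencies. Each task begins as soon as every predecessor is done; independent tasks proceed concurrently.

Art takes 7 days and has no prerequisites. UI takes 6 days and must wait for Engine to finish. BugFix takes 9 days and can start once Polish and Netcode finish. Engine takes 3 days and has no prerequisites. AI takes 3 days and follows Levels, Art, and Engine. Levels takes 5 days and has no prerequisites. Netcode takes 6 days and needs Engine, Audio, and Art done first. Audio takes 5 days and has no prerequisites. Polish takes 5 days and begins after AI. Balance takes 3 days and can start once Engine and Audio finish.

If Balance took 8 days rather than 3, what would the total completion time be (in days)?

24

Baseline: Art→AI→Polish→BugFix = 7+3+5+9 = 24 → 24 days.
The longest path through Balance is only 8 days, so Balance has float 16.
That remains the longest chain; total 24 days.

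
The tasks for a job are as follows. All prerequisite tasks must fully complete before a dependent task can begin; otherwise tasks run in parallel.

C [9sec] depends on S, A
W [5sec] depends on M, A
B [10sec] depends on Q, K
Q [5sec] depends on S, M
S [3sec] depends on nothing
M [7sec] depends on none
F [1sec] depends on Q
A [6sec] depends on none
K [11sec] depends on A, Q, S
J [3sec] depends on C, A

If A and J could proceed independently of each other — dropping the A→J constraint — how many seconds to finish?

With the dependency in place, M→Q→K→B = 7+5+11+10 = 33 sets the finish at 33 seconds.
Dropping A→J doesn't change J's earliest start (15); another predecessor still binds.
New critical path: M→Q→K→B = 7+5+11+10 = 33 ⇒ 33 seconds.

33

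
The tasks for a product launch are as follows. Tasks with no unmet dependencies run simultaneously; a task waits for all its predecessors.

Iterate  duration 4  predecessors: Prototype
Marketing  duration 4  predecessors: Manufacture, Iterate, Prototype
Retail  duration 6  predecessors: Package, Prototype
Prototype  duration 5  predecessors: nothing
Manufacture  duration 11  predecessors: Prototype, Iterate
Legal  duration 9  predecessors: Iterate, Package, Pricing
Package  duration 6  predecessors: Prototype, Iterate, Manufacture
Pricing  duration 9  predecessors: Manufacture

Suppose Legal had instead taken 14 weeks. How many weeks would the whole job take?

43

Actual critical path: Prototype→Iterate→Manufacture→Pricing→Legal = 5+4+11+9+9 = 38 ⇒ 38 weeks.
Since Legal is critical, the +5 change carries straight to that chain (now 43 weeks).
That remains the longest chain; total 43 weeks.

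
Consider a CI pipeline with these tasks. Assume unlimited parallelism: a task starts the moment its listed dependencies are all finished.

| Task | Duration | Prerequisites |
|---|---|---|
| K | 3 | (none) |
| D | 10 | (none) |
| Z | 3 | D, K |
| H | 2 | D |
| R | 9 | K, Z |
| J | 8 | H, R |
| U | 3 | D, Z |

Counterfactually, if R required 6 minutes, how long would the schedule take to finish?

Critical path before the change: D→Z→R→J = 10+3+9+8 = 30 giving 30 minutes.
R lies on that path, so at 6 minutes the path becomes 27 minutes.
No other chain overtakes it, so the finish is 27 minutes.

27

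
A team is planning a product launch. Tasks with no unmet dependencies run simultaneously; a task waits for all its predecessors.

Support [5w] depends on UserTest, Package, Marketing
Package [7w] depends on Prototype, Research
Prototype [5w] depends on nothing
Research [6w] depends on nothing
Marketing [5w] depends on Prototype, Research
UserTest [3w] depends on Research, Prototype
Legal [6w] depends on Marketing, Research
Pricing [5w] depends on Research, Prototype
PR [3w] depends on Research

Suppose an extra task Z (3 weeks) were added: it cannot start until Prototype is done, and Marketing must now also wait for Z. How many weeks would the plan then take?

19

Originally the plan takes 18 weeks.
With Z inserted, Marketing now waits for max(Prototype, Research, Z).
New critical path: Prototype→Z→Marketing→Legal = 5+3+5+6 = 19 ⇒ 19 weeks.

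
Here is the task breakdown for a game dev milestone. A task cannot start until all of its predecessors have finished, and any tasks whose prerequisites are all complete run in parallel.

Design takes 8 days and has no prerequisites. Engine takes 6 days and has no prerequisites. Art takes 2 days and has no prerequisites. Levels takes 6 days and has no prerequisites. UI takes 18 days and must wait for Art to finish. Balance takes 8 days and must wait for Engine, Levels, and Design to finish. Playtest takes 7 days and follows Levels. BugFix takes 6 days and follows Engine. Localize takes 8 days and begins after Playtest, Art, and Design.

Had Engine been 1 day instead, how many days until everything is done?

21

The binding path is Levels→Playtest→Localize = 6+7+8 = 21; finish at 21 days.
The longest path through Engine is only 14 days, so Engine has float 7.
No other chain overtakes it, so the finish is 21 days.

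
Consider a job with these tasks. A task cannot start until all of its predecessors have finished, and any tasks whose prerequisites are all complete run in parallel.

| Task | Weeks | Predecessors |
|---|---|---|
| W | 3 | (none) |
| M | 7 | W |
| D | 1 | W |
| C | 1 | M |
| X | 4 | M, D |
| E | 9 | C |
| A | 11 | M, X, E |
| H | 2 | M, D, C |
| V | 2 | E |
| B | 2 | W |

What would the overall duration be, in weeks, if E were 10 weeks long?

Baseline: W→M→C→E→A = 3+7+1+9+11 = 31 → 31 weeks.
Since E is critical, the +1 change carries straight to that chain (now 32 weeks).
No other chain overtakes it, so the finish is 32 weeks.

32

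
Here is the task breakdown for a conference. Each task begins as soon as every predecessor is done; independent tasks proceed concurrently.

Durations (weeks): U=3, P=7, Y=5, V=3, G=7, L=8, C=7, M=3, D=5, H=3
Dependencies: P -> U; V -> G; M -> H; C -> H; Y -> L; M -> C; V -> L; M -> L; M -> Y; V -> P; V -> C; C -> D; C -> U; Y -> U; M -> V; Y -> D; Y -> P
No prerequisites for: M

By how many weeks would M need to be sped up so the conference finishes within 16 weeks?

2

Current finish: 18 weeks; target: 16.
M is on every critical path, so each week cut from M cuts the finish by one (this holds down to a finish of 16).
Need 18 − 16 = 2 weeks off M → M becomes 1 week, finish becomes 16.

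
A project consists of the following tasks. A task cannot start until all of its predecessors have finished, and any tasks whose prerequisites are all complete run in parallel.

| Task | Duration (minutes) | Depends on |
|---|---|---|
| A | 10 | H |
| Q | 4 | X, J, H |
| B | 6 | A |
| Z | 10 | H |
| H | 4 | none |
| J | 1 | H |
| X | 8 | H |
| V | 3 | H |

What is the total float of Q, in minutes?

H→A→B = 4+10+6 = 20 sets the makespan at 20 minutes.
Longest path through Q: 16 minutes (earliest finish 16, latest finish 20).
Slack of Q = 16 − 12 = 4 minutes.

4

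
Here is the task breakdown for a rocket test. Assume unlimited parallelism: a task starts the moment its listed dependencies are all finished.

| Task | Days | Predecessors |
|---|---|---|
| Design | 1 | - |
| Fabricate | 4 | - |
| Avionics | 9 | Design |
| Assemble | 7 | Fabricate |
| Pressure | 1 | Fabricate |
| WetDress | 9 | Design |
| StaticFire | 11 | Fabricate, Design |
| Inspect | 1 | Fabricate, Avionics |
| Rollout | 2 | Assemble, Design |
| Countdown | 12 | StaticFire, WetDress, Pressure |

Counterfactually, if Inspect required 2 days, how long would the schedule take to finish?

27

Critical path before the change: Fabricate→StaticFire→Countdown = 4+11+12 = 27 giving 27 days.
Inspect is off the critical path — its longest chain is 11 days, giving 16 of slack.
The critical path is still Fabricate→StaticFire→Countdown; finish is now 27 days.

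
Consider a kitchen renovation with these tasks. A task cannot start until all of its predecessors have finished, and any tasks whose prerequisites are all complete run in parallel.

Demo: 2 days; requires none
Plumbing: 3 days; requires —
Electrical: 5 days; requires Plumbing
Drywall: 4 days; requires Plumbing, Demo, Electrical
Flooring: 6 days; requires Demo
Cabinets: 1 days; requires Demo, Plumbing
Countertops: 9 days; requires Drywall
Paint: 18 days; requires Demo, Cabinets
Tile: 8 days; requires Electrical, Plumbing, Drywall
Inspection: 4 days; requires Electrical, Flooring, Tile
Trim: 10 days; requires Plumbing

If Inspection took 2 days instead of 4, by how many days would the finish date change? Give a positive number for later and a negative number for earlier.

As given, the longest chain is Plumbing→Electrical→Drywall→Tile→Inspection = 3+5+4+8+4 = 24, so the finish is 24 days.
Inspection lies on that path, so at 2 days the path becomes 22 days.
That remains the longest chain; total 22 days.
Change in finish: 22 − 24 = -2 days.

-2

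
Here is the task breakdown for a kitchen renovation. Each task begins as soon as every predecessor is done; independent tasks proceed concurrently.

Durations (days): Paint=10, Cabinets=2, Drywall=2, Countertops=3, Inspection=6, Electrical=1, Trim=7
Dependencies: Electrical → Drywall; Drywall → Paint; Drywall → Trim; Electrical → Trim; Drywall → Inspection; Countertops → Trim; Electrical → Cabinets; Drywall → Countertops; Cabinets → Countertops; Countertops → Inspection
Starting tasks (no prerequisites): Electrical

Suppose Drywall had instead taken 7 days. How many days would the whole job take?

18

Critical path before the change: Electrical→Drywall→Countertops→Trim = 1+2+3+7 = 13 giving 13 days.
Since Drywall is critical, the +5 change carries straight to that chain (now 18 days).
That remains the longest chain; total 18 days.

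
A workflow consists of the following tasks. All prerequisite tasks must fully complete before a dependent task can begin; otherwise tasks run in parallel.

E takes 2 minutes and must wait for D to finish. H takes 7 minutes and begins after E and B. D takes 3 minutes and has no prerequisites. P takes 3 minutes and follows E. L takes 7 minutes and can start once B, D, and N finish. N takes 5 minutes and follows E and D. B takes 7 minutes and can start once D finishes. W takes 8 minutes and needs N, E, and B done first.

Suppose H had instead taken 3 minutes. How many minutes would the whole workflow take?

Critical path before the change: D→E→N→W = 3+2+5+8 = 18 giving 18 minutes.
H is off the critical path — its longest chain is 17 minutes, giving 1 of slack.
That remains the longest chain; total 18 minutes.

18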